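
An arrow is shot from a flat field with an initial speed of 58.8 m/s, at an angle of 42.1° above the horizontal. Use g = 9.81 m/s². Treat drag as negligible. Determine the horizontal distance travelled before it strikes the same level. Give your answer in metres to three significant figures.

Components: vₓ = 58.80 cos 42.1° = 43.63 m/s, v_y0 = 58.80 sin 42.1° = 39.42 m/s.
Flight time T = 2 v_y0 / g = 8.037 s.
Horizontal distance R = vₓ T = 43.63 × 8.037 = 350.6 m.

351 m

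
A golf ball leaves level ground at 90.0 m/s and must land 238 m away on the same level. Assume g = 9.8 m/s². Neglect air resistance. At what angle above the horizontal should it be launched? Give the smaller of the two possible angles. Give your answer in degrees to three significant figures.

Level-ground range R = v₀² sin(2θ)/g ⇒ sin(2θ) = gR/v₀² = 9.80 × 238 / 90.0² = 0.2880.
2θ = 16.74° or 180° − 16.74° = 163.3°, so θ = 8.368° or 81.63°.
The smaller angle is 8.368°.

8.37°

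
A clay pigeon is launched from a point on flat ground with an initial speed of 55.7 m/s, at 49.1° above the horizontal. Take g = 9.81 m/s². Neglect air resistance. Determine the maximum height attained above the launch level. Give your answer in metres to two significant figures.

90 m

Resolve: vₓ = 55.70 cos 49.1° = 36.47 m/s and v_y0 = 55.70 sin 49.1° = 42.10 m/s.
Peak height H = v_y0² / (2g) = 1772.5 / 19.62 = 90.34 m.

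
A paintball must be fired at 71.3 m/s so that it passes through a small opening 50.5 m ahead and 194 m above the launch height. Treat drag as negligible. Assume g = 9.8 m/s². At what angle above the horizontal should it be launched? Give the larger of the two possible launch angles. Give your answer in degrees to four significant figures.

86.27°

Trajectory: y = x tanθ − g x² (1 + tan²θ)/(2v₀²). With x = 50.5, y = 194, v₀ = 71.3, g = 9.80:
2.458 tan²θ − 50.5 tanθ + (196.5) = 0.
tanθ = [50.5 ± √(50.5² − 4 × 2.458 × (196.5))] / (2 × 2.458) = (50.5 ± 24.87) / 4.916, giving tanθ = 5.213 or 15.33.
θ = 79.14° or 86.27°; the larger is 86.27°.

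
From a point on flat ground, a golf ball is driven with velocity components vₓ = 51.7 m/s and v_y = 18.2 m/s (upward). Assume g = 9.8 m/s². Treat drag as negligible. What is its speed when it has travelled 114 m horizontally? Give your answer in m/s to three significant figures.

x = vₓ t ⇒ t = 114/51.70 = 2.205 s.
Vertical velocity there: v_y = v_y0 − g t = 18.20 − 9.80 × 2.205 = −3.409 m/s.
Speed: √(vₓ² + v_y²) = √(51.70² + 3.409²) = 51.81 m/s.

51.8 m/s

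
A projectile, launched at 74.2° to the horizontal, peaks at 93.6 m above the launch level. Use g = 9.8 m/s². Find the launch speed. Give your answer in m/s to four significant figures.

At the peak v_y = 0, so v_y0 = √(2gH) = √(2 × 9.80 × 93.6) = 42.83 m/s.
v_y0 = v₀ sin θ ⇒ v₀ = 42.83 / sin 74.2° = 44.51 m/s.

44.51 m/s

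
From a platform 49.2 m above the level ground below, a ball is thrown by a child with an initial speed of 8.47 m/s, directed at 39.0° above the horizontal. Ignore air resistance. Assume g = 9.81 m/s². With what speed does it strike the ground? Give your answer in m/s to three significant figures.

32.2 m/s

Horizontal component vₓ = 8.470 cos 39.0° = 6.582 m/s; vertical v_y0 = 8.470 sin 39.0° = 5.330 m/s.
Vertical motion (up positive, ground at y = 0): 4.905 t² − (5.330) t − 49.2 = 0, so t = (5.330 + √(5.330² + 2·9.81·49.2)) / 9.81 = (5.330 + 31.52) / 9.81 = 3.757 s.
Vertical velocity at impact: v_y = v_y0 − g t = 5.330 − 9.81 × 3.757 = −31.52 m/s.
Speed: |v| = √(vₓ² + v_y²) = √(6.582² + 31.52²) = 32.20 m/s.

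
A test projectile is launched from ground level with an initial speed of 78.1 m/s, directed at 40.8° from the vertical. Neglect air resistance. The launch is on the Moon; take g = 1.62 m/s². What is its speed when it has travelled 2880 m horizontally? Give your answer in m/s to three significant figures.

Components: vₓ = 78.10 sin 40.8° = 51.03 m/s, v_y0 = 78.10 cos 40.8° = 59.12 m/s.
Time to reach x = 2880 m: t = x/vₓ = 2880/51.03 = 56.44 s.
Vertical velocity there: v_y = v_y0 − g t = 59.12 − 1.62 × 56.44 = −32.30 m/s.
Speed: √(vₓ² + v_y²) = √(51.03² + 32.30²) = 60.40 m/s.

60.4 m/s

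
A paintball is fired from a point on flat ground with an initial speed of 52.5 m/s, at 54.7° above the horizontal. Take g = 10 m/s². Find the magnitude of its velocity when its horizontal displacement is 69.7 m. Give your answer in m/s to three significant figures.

36.3 m/s

Components: vₓ = 52.50 cos 54.7° = 30.34 m/s, v_y0 = 52.50 sin 54.7° = 42.85 m/s.
At x = 69.7 m, t = x/vₓ = 69.7/30.34 = 2.297 s.
Vertical velocity there: v_y = v_y0 − g t = 42.85 − 10.0 × 2.297 = 19.87 m/s.
Speed: √(vₓ² + v_y²) = √(30.34² + 19.87²) = 36.27 m/s.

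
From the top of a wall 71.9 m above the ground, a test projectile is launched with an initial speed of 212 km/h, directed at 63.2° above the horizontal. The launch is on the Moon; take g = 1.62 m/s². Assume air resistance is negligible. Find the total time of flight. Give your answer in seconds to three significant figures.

Convert: 212 km/h = 212/3.6 = 58.89 m/s.
Resolve: vₓ = 58.89 cos 63.2° = 26.55 m/s and v_y0 = 58.89 sin 63.2° = 52.56 m/s.
The projectile lands when y = 71.9 + (52.56) t − ½·1.62·t² = 0. Positive root: t = (52.56 + √(52.56² + 2·1.62·71.9)) / 1.62 = (52.56 + 54.73) / 1.62 = 66.23 s.

66.2 s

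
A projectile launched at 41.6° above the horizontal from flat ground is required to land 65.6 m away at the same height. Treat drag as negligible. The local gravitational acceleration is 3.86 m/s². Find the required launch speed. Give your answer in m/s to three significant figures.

On level ground R = v₀² sin 2θ / g ⇒ v₀ = √(gR / sin 2θ).
v₀ = √(3.86 × 65.6 / sin 83.20°) = √(253.2 / 0.9930) = √255.01 = 15.97 m/s.

16.0 m/s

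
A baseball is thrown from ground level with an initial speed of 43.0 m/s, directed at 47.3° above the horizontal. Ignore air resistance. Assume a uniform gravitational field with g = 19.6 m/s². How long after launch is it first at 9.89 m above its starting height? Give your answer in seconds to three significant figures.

0.351 s

Components: vₓ = 43.00 cos 47.3° = 29.16 m/s, v_y0 = 43.00 sin 47.3° = 31.60 m/s.
Height y(t) = 31.60 t − 9.800 t² = 9.89 gives 9.800 t² − 31.60 t + 9.89 = 0.
Quadratic formula: t = (31.60 ± √610.96) / 19.6 = (31.60 ± 24.72) / 19.6 → t = 0.3512 s or 2.873 s.
The first (ascending) time is 0.3512 s.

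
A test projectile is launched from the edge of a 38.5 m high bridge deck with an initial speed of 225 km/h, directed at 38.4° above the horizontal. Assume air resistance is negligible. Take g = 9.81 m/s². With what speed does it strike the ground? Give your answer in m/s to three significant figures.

68.3 m/s

Convert: 225 km/h = 225/3.6 = 62.50 m/s.
Horizontal component vₓ = 62.50 cos 38.4° = 48.98 m/s; vertical v_y0 = 62.50 sin 38.4° = 38.82 m/s.
Vertical motion (up positive, ground at y = 0): 4.905 t² − (38.82) t − 38.5 = 0, so t = (38.82 + √(38.82² + 2·9.81·38.5)) / 9.81 = (38.82 + 47.57) / 9.81 = 8.806 s.
Vertical velocity at impact: v_y = v_y0 − g t = 38.82 − 9.81 × 8.806 = −47.57 m/s.
Speed: |v| = √(vₓ² + v_y²) = √(48.98² + 47.57²) = 68.28 m/s.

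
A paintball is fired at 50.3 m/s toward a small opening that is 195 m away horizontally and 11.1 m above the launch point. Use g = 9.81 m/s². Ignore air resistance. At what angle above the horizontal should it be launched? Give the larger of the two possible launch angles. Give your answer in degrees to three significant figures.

Trajectory: y = x tanθ − g x² (1 + tan²θ)/(2v₀²). With x = 195, y = 11.1, v₀ = 50.3, g = 9.81:
73.72 tan²θ − 195 tanθ + (84.82) = 0.
tanθ = [195 ± √(195² − 4 × 73.72 × (84.82))] / (2 × 73.72) = (195 ± 114.1) / 147.4, giving tanθ = 0.5488 or 2.096.
θ = 28.76° or 64.50°; the larger is 64.50°.

64.5°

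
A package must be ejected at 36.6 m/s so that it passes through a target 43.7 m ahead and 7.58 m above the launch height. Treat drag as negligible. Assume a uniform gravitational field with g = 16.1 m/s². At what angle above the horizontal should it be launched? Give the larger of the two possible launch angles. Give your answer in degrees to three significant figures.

Trajectory: y = x tanθ − g x² (1 + tan²θ)/(2v₀²). With x = 43.7, y = 7.58, v₀ = 36.6, g = 16.1:
11.48 tan²θ − 43.7 tanθ + (19.06) = 0.
tanθ = [43.7 ± √(43.7² − 4 × 11.48 × (19.06))] / (2 × 11.48) = (43.7 ± 32.17) / 22.95, giving tanθ = 0.5023 or 3.306.
θ = 26.67° or 73.17°; the larger is 73.17°.

73.2°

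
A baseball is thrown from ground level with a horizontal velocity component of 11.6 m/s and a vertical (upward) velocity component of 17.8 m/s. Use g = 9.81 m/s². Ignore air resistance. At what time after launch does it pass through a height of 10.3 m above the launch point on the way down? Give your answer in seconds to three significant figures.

Set y = v_y0 t − ½ g t² = 10.3: 4.905 t² − 17.80 t + 10.3 = 0.
t = [17.80 ± √(17.80² − 2·9.81·10.3)] / 9.81 = (17.80 ± 10.71) / 9.81, so t = 0.7225 s or t = 2.906 s.
The descending-branch root is 2.906 s.

2.91 s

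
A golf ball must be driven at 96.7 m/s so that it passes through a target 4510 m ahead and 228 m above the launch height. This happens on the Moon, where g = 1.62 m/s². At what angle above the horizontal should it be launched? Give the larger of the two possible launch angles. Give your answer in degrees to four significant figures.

Trajectory: y = x tanθ − g x² (1 + tan²θ)/(2v₀²). With x = 4510, y = 228, v₀ = 96.7, g = 1.62:
1762 tan²θ − 4510 tanθ + (1990) = 0.
tanθ = [4510 ± √(4510² − 4 × 1762 × (1990))] / (2 × 1762) = (4510 ± 2513) / 3524, giving tanθ = 0.5667 or 1.993.
θ = 29.54° or 63.35°; the larger is 63.35°.

63.35°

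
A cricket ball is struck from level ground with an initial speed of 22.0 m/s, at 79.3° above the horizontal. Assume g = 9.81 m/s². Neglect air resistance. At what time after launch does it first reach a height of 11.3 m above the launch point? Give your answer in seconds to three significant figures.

vₓ = 22.00 cos 79.3° = 4.085 m/s; v_y0 = 22.00 sin 79.3° = 21.62 m/s.
Set y = v_y0 t − ½ g t² = 11.3: 4.905 t² − 21.62 t + 11.3 = 0.
t = [21.62 ± √(21.62² − 2·9.81·11.3)] / 9.81 = (21.62 ± 15.67) / 9.81, so t = 0.6061 s or t = 3.801 s.
The first (ascending) time is 0.6061 s.

0.606 s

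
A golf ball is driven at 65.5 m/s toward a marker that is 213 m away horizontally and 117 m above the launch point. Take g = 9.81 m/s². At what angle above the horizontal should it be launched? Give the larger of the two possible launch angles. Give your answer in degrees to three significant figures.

71.8°

Trajectory: y = x tanθ − g x² (1 + tan²θ)/(2v₀²). With x = 213, y = 117, v₀ = 65.5, g = 9.81:
51.87 tan²θ − 213 tanθ + (168.9) = 0.
tanθ = [213 ± √(213² − 4 × 51.87 × (168.9))] / (2 × 51.87) = (213 ± 101.6) / 103.7, giving tanθ = 1.073 or 3.033.
θ = 47.03° or 71.75°; the larger is 71.75°.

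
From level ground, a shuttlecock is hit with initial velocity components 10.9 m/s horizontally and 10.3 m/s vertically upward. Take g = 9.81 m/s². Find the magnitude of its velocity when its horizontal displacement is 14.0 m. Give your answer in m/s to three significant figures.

Time to reach x = 14.0 m: t = x/vₓ = 14.0/10.90 = 1.284 s.
Vertical velocity there: v_y = v_y0 − g t = 10.30 − 9.81 × 1.284 = −2.300 m/s.
Speed: √(vₓ² + v_y²) = √(10.90² + 2.300²) = 11.14 m/s.

11.1 m/s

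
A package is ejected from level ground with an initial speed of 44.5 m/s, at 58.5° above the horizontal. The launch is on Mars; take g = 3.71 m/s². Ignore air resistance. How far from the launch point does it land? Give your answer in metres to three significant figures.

Components: vₓ = 44.50 cos 58.5° = 23.25 m/s, v_y0 = 44.50 sin 58.5° = 37.94 m/s.
Time aloft: T = 2 v_y0 / g = 2 × 37.94 / 3.71 = 20.45 s.
Range: R = vₓ T = 23.25 × 20.45 = 475.6 m.

476 m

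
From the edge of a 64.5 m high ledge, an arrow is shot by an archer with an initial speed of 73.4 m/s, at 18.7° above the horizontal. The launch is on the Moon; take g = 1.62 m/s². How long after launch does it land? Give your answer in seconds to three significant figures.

31.6 s

Horizontal component vₓ = 73.40 cos 18.7° = 69.53 m/s; vertical v_y0 = 73.40 sin 18.7° = 23.53 m/s.
With up positive and y = 0 at the ground: y(t) = 64.5 + (23.53) t − 0.8100 t². Setting y = 0 and taking the positive root: t = [23.53 + √(23.53² + 2·1.62·64.5)] / 1.62 = (23.53 + 27.62) / 1.62 = 31.57 s.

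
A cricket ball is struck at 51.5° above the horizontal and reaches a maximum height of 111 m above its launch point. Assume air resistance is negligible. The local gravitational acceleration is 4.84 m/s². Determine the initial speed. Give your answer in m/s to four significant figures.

41.88 m/s

At the peak v_y = 0, so v_y0 = √(2gH) = √(2 × 4.84 × 111) = 32.78 m/s.
v_y0 = v₀ sin θ ⇒ v₀ = 32.78 / sin 51.5° = 41.88 m/s.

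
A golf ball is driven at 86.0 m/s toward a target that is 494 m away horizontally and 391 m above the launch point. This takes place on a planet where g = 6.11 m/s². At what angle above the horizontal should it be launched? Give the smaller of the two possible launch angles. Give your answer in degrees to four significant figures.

Trajectory: y = x tanθ − g x² (1 + tan²θ)/(2v₀²). With x = 494, y = 391, v₀ = 86.0, g = 6.11:
100.8 tan²θ − 494 tanθ + (491.8) = 0.
tanθ = [494 ± √(494² − 4 × 100.8 × (491.8))] / (2 × 100.8) = (494 ± 213.9) / 201.6, giving tanθ = 1.390 or 3.511.
θ = 54.26° or 74.10°; the smaller is 54.26°.

54.26°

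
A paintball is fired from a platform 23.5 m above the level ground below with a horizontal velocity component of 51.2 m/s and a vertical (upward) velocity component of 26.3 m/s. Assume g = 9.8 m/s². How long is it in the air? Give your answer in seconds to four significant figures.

6.147 s

Vertical motion (up positive, ground at y = 0): 4.900 t² − (26.30) t − 23.5 = 0, so t = (26.30 + √(26.30² + 2·9.80·23.5)) / 9.80 = (26.30 + 33.95) / 9.80 = 6.147 s.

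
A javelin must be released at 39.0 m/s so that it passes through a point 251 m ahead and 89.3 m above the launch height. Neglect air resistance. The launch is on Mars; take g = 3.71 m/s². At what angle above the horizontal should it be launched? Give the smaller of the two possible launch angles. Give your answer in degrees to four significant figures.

Trajectory: y = x tanθ − g x² (1 + tan²θ)/(2v₀²). With x = 251, y = 89.3, v₀ = 39.0, g = 3.71:
76.84 tan²θ − 251 tanθ + (166.1) = 0.
tanθ = [251 ± √(251² − 4 × 76.84 × (166.1))] / (2 × 76.84) = (251 ± 109.3) / 153.7, giving tanθ = 0.9223 or 2.344.
θ = 42.68° or 66.90°; the smaller is 42.68°.

42.68°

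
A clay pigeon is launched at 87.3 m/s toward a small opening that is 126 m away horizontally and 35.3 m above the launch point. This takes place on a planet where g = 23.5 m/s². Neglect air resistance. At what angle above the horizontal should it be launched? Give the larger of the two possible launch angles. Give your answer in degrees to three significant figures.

Trajectory: y = x tanθ − g x² (1 + tan²θ)/(2v₀²). With x = 126, y = 35.3, v₀ = 87.3, g = 23.5:
24.48 tan²θ − 126 tanθ + (59.78) = 0.
tanθ = [126 ± √(126² − 4 × 24.48 × (59.78))] / (2 × 24.48) = (126 ± 100.1) / 48.95, giving tanθ = 0.5287 or 4.619.
θ = 27.87° or 77.78°; the larger is 77.78°.

77.8°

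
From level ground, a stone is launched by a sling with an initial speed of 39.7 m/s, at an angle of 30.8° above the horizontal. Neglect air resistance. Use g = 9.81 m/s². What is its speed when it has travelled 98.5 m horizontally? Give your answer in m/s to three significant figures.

35.0 m/s

Components: vₓ = 39.70 cos 30.8° = 34.10 m/s, v_y0 = 39.70 sin 30.8° = 20.33 m/s.
Time to reach x = 98.5 m: t = x/vₓ = 98.5/34.10 = 2.889 s.
Vertical velocity there: v_y = v_y0 − g t = 20.33 − 9.81 × 2.889 = −8.008 m/s.
Speed: √(vₓ² + v_y²) = √(34.10² + 8.008²) = 35.03 m/s.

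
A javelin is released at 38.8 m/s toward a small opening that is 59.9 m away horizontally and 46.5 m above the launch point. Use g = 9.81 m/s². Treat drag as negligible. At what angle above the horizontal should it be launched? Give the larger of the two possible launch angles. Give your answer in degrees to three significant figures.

Trajectory: y = x tanθ − g x² (1 + tan²θ)/(2v₀²). With x = 59.9, y = 46.5, v₀ = 38.8, g = 9.81:
11.69 tan²θ − 59.9 tanθ + (58.19) = 0.
tanθ = [59.9 ± √(59.9² − 4 × 11.69 × (58.19))] / (2 × 11.69) = (59.9 ± 29.44) / 23.38, giving tanθ = 1.303 or 3.821.
θ = 52.49° or 75.33°; the larger is 75.33°.

75.3°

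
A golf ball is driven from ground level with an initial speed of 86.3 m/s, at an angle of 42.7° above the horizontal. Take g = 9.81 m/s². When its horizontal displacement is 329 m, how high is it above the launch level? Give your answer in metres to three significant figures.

Resolve: vₓ = 86.30 cos 42.7° = 63.42 m/s and v_y0 = 86.30 sin 42.7° = 58.53 m/s.
Time to reach x = 329 m: t = x/vₓ = 329/63.42 = 5.187 s.
Height: y = v_y0 t − ½ g t² = 58.53 × 5.187 − 4.905 × 5.187² = 303.6 − 132.0 = 171.6 m.

172 m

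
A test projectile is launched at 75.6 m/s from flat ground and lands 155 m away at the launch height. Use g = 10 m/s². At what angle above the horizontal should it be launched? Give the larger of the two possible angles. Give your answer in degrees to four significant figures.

82.13°

From R = (v₀²/g) sin 2θ: sin 2θ = 10.0 × 155 / 5715.4 = 0.2712.
2θ = 15.74° or 180° − 15.74° = 164.3°, so θ = 7.868° or 82.13°.
The larger angle is 82.13°.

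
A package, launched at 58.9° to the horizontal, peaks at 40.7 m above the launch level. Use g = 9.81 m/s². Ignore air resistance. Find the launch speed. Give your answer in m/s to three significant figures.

33.0 m/s

At the peak v_y = 0, so v_y0 = √(2gH) = √(2 × 9.81 × 40.7) = 28.26 m/s.
v_y0 = v₀ sin θ ⇒ v₀ = 28.26 / sin 58.9° = 33.00 m/s.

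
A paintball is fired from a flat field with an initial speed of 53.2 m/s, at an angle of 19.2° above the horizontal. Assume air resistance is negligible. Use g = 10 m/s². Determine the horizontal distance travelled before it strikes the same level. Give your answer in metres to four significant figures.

vₓ = 53.20 cos 19.2° = 50.24 m/s; v_y0 = 53.20 sin 19.2° = 17.50 m/s.
Time aloft: T = 2 v_y0 / g = 2 × 17.50 / 10.0 = 3.499 s.
Horizontal distance R = vₓ T = 50.24 × 3.499 = 175.8 m.

175.8 m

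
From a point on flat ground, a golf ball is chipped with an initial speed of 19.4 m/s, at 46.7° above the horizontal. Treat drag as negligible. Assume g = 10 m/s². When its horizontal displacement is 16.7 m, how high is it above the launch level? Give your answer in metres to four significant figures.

vₓ = 19.40 cos 46.7° = 13.30 m/s; v_y0 = 19.40 sin 46.7° = 14.12 m/s.
x = vₓ t ⇒ t = 16.7/13.30 = 1.255 s.
Height: y = v_y0 t − ½ g t² = 14.12 × 1.255 − 5.000 × 1.255² = 17.72 − 7.877 = 9.844 m.

9.844 m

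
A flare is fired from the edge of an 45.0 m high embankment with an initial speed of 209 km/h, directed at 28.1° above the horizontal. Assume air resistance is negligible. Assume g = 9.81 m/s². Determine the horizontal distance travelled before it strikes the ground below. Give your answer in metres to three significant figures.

Convert: 209 km/h = 209/3.6 = 58.06 m/s.
Horizontal component vₓ = 58.06 cos 28.1° = 51.21 m/s; vertical v_y0 = 58.06 sin 28.1° = 27.34 m/s.
With up positive and y = 0 at the ground: y(t) = 45.0 + (27.34) t − 4.905 t². Setting y = 0 and taking the positive root: t = [27.34 + √(27.34² + 2·9.81·45.0)] / 9.81 = (27.34 + 40.38) / 9.81 = 6.904 s.
Horizontal distance: R = vₓ t = 51.21 × 6.904 = 353.6 m.

354 m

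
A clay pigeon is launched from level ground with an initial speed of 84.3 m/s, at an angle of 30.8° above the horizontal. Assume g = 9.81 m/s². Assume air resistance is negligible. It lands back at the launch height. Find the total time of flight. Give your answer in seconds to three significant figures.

8.80 s

Horizontal component vₓ = 84.30 cos 30.8° = 72.41 m/s; vertical v_y0 = 84.30 sin 30.8° = 43.17 m/s.
Landing at launch height ⇒ T = 2 v_y0 / g = 2 × 43.17 / 9.81 = 8.800 s.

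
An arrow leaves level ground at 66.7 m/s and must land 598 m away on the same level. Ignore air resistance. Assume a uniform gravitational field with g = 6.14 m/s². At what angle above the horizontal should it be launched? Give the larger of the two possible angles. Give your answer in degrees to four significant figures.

62.19°

Level-ground range R = v₀² sin(2θ)/g ⇒ sin(2θ) = gR/v₀² = 6.14 × 598 / 66.7² = 0.8253.
2θ = 55.62° or 180° − 55.62° = 124.4°, so θ = 27.81° or 62.19°.
The larger angle is 62.19°.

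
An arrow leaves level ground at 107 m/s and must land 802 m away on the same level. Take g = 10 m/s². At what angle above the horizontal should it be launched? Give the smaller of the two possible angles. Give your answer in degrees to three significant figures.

22.2°

Level-ground range R = v₀² sin(2θ)/g ⇒ sin(2θ) = gR/v₀² = 10.0 × 802 / 107² = 0.7005.
2θ = 44.47° or 180° − 44.47° = 135.5°, so θ = 22.23° or 67.77°.
The smaller angle is 22.23°.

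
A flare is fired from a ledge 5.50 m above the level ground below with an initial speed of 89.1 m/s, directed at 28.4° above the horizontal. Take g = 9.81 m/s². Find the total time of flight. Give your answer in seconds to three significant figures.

8.77 s

Components: vₓ = 89.10 cos 28.4° = 78.38 m/s, v_y0 = 89.10 sin 28.4° = 42.38 m/s.
Vertical motion (up positive, ground at y = 0): 4.905 t² − (42.38) t − 5.50 = 0, so t = (42.38 + √(42.38² + 2·9.81·5.50)) / 9.81 = (42.38 + 43.63) / 9.81 = 8.768 s.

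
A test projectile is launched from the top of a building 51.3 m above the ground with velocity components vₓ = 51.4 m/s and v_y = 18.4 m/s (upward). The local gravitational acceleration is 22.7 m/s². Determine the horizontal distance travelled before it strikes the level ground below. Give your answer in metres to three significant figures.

159 m

The projectile lands when y = 51.3 + (18.40) t − ½·22.7·t² = 0. Positive root: t = (18.40 + √(18.40² + 2·22.7·51.3)) / 22.7 = (18.40 + 51.65) / 22.7 = 3.086 s.
Horizontal distance: R = vₓ t = 51.40 × 3.086 = 158.6 m.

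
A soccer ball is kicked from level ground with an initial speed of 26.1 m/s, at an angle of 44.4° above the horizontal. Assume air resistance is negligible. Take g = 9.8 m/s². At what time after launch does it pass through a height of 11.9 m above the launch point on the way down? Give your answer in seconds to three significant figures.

Horizontal component vₓ = 26.10 cos 44.4° = 18.65 m/s; vertical v_y0 = 26.10 sin 44.4° = 18.26 m/s.
Set y = v_y0 t − ½ g t² = 11.9: 4.900 t² − 18.26 t + 11.9 = 0.
t = [18.26 ± √(18.26² − 2·9.80·11.9)] / 9.80 = (18.26 ± 10.01) / 9.80, so t = 0.8418 s or t = 2.885 s.
The descending-branch root is 2.885 s.

2.88 s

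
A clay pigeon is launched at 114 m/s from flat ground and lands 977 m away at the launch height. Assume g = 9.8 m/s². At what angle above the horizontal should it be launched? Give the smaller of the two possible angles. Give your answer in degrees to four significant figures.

From R = (v₀²/g) sin 2θ: sin 2θ = 9.80 × 977 / 12996 = 0.7367.
2θ = 47.45° or 180° − 47.45° = 132.5°, so θ = 23.73° or 66.27°.
The smaller angle is 23.73°.

23.73°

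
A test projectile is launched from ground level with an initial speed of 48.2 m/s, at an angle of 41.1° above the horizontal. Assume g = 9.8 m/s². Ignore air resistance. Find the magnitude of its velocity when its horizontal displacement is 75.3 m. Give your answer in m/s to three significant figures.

Horizontal component vₓ = 48.20 cos 41.1° = 36.32 m/s; vertical v_y0 = 48.20 sin 41.1° = 31.69 m/s.
Time to reach x = 75.3 m: t = x/vₓ = 75.3/36.32 = 2.073 s.
Vertical velocity there: v_y = v_y0 − g t = 31.69 − 9.80 × 2.073 = 11.37 m/s.
Speed: √(vₓ² + v_y²) = √(36.32² + 11.37²) = 38.06 m/s.

38.1 m/s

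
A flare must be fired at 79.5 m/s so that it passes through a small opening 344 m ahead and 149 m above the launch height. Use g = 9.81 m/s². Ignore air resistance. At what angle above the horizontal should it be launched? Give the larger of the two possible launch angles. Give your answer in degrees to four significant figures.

Trajectory: y = x tanθ − g x² (1 + tan²θ)/(2v₀²). With x = 344, y = 149, v₀ = 79.5, g = 9.81:
91.84 tan²θ − 344 tanθ + (240.8) = 0.
tanθ = [344 ± √(344² − 4 × 91.84 × (240.8))] / (2 × 91.84) = (344 ± 172.8) / 183.7, giving tanθ = 0.9320 or 2.814.
θ = 42.98° or 70.43°; the larger is 70.43°.

70.43°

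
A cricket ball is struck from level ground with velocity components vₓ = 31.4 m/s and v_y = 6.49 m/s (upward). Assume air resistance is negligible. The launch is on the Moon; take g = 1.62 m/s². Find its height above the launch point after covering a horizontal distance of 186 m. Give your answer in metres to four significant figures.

x = vₓ t ⇒ t = 186/31.40 = 5.924 s.
Height: y = v_y0 t − ½ g t² = 6.490 × 5.924 − 0.8100 × 5.924² = 38.44 − 28.42 = 10.02 m.

10.02 m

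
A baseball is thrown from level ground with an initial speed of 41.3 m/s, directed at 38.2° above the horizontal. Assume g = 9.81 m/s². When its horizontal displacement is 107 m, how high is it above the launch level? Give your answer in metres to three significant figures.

Horizontal component vₓ = 41.30 cos 38.2° = 32.46 m/s; vertical v_y0 = 41.30 sin 38.2° = 25.54 m/s.
x = vₓ t ⇒ t = 107/32.46 = 3.297 s.
Height: y = v_y0 t − ½ g t² = 25.54 × 3.297 − 4.905 × 3.297² = 84.20 − 53.31 = 30.89 m.

30.9 m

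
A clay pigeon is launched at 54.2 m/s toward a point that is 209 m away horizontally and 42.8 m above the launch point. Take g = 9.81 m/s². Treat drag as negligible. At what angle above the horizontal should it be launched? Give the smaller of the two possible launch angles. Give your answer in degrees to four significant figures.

36.87°

Trajectory: y = x tanθ − g x² (1 + tan²θ)/(2v₀²). With x = 209, y = 42.8, v₀ = 54.2, g = 9.81:
72.93 tan²θ − 209 tanθ + (115.7) = 0.
tanθ = [209 ± √(209² − 4 × 72.93 × (115.7))] / (2 × 72.93) = (209 ± 99.58) / 145.9, giving tanθ = 0.7501 or 2.115.
θ = 36.87° or 64.70°; the smaller is 36.87°.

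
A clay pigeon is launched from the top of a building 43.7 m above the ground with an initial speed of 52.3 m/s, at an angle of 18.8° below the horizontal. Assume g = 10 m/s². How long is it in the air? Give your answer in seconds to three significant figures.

Components: vₓ = 52.30 cos 18.8° = 49.51 m/s, v_y0 = −16.85 m/s (downward).
Vertical motion (up positive, ground at y = 0): 5.000 t² − (−16.85) t − 43.7 = 0, so t = (−16.85 + √(16.85² + 2·10.0·43.7)) / 10.0 = (−16.85 + 34.03) / 10.0 = 1.718 s.

1.72 s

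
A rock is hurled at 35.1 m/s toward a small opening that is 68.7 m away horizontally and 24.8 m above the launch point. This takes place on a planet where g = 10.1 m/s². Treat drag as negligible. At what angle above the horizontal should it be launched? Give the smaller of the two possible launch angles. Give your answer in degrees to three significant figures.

Trajectory: y = x tanθ − g x² (1 + tan²θ)/(2v₀²). With x = 68.7, y = 24.8, v₀ = 35.1, g = 10.1:
19.35 tan²θ − 68.7 tanθ + (44.15) = 0.
tanθ = [68.7 ± √(68.7² − 4 × 19.35 × (44.15))] / (2 × 19.35) = (68.7 ± 36.10) / 38.69, giving tanθ = 0.8424 or 2.709.
θ = 40.11° or 69.74°; the smaller is 40.11°.

40.1°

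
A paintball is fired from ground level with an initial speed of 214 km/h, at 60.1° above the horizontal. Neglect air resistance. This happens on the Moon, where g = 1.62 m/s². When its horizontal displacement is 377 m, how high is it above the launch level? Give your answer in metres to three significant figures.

525 m

Convert: 214 km/h = 214/3.6 = 59.44 m/s.
Horizontal component vₓ = 59.44 cos 60.1° = 29.63 m/s; vertical v_y0 = 59.44 sin 60.1° = 51.53 m/s.
Time to reach x = 377 m: t = x/vₓ = 377/29.63 = 12.72 s.
Height: y = v_y0 t − ½ g t² = 51.53 × 12.72 − 0.8100 × 12.72² = 655.6 − 131.1 = 524.5 m.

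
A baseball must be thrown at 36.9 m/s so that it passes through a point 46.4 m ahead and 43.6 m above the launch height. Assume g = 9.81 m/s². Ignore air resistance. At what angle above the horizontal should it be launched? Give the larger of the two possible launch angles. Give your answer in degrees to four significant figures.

77.52°

Trajectory: y = x tanθ − g x² (1 + tan²θ)/(2v₀²). With x = 46.4, y = 43.6, v₀ = 36.9, g = 9.81:
7.756 tan²θ − 46.4 tanθ + (51.36) = 0.
tanθ = [46.4 ± √(46.4² − 4 × 7.756 × (51.36))] / (2 × 7.756) = (46.4 ± 23.66) / 15.51, giving tanθ = 1.466 or 4.517.
θ = 55.70° or 77.52°; the larger is 77.52°.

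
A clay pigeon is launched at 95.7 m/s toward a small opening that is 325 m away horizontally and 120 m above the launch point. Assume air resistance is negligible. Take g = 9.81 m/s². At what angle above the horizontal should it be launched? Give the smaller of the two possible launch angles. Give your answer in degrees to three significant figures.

31.3°

Trajectory: y = x tanθ − g x² (1 + tan²θ)/(2v₀²). With x = 325, y = 120, v₀ = 95.7, g = 9.81:
56.57 tan²θ − 325 tanθ + (176.6) = 0.
tanθ = [325 ± √(325² − 4 × 56.57 × (176.6))] / (2 × 56.57) = (325 ± 256.3) / 113.1, giving tanθ = 0.6075 or 5.138.
θ = 31.28° or 78.99°; the smaller is 31.28°.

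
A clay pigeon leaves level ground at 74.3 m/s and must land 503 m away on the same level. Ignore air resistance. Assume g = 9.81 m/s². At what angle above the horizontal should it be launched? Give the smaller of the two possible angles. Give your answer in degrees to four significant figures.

31.68°

R = v₀² sin 2θ / g gives sin 2θ = gR/v₀² = 9.81·503/74.3² = 0.8938.
2θ = 63.36° or 180° − 63.36° = 116.6°, so θ = 31.68° or 58.32°.
The smaller angle is 31.68°.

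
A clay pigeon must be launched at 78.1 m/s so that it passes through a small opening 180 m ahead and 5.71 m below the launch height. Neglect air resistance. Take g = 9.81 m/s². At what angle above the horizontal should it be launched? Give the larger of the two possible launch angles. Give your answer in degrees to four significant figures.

81.63°

Trajectory: y = x tanθ − g x² (1 + tan²θ)/(2v₀²). With x = 180, y = −5.71, v₀ = 78.1, g = 9.81:
26.05 tan²θ − 180 tanθ + (20.34) = 0.
tanθ = [180 ± √(180² − 4 × 26.05 × (20.34))] / (2 × 26.05) = (180 ± 174.0) / 52.11, giving tanθ = 0.1149 or 6.794.
θ = 6.557° or 81.63°; the larger is 81.63°.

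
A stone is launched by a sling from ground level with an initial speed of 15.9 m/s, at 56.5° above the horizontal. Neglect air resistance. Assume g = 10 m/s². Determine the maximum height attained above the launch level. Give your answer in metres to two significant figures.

8.8 m

Components: vₓ = 15.90 cos 56.5° = 8.776 m/s, v_y0 = 15.90 sin 56.5° = 13.26 m/s.
Peak height H = v_y0² / (2g) = 175.80 / 20.00 = 8.790 m.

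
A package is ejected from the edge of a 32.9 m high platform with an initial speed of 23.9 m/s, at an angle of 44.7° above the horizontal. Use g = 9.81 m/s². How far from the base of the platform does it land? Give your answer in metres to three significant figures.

81.9 m

Components: vₓ = 23.90 cos 44.7° = 16.99 m/s, v_y0 = 23.90 sin 44.7° = 16.81 m/s.
Vertical motion (up positive, ground at y = 0): 4.905 t² − (16.81) t − 32.9 = 0, so t = (16.81 + √(16.81² + 2·9.81·32.9)) / 9.81 = (16.81 + 30.46) / 9.81 = 4.819 s.
Horizontal distance: R = vₓ t = 16.99 × 4.819 = 81.87 m.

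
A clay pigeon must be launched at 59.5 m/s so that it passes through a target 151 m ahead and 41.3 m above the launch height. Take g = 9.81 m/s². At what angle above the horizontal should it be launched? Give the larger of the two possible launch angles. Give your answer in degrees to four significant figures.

Trajectory: y = x tanθ − g x² (1 + tan²θ)/(2v₀²). With x = 151, y = 41.3, v₀ = 59.5, g = 9.81:
31.59 tan²θ − 151 tanθ + (72.89) = 0.
tanθ = [151 ± √(151² − 4 × 31.59 × (72.89))] / (2 × 31.59) = (151 ± 116.6) / 63.18, giving tanθ = 0.5448 or 4.235.
θ = 28.58° or 76.71°; the larger is 76.71°.

76.71°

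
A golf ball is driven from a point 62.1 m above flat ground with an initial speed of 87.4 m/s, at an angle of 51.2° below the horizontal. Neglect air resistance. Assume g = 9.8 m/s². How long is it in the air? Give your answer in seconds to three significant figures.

0.859 s

Horizontal component vₓ = 87.40 cos 51.2° = 54.77 m/s; vertical v_y0 = −68.11 m/s (downward).
The projectile lands when y = 62.1 + (−68.11) t − ½·9.80·t² = 0. Positive root: t = (−68.11 + √(68.11² + 2·9.80·62.1)) / 9.80 = (−68.11 + 76.53) / 9.80 = 0.8587 s.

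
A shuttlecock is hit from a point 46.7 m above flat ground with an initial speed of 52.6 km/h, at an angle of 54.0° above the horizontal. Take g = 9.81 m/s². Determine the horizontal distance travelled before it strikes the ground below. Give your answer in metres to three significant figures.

Convert: 52.6 km/h = 52.6/3.6 = 14.61 m/s.
Horizontal component vₓ = 14.61 cos 54.0° = 8.588 m/s; vertical v_y0 = 14.61 sin 54.0° = 11.82 m/s.
The projectile lands when y = 46.7 + (11.82) t − ½·9.81·t² = 0. Positive root: t = (11.82 + √(11.82² + 2·9.81·46.7)) / 9.81 = (11.82 + 32.50) / 9.81 = 4.517 s.
Horizontal distance: R = vₓ t = 8.588 × 4.517 = 38.80 m.

38.8 m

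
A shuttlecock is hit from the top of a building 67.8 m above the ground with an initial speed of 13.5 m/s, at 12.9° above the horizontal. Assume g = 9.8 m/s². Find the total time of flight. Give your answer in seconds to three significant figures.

Horizontal component vₓ = 13.50 cos 12.9° = 13.16 m/s; vertical v_y0 = 13.50 sin 12.9° = 3.014 m/s.
Vertical motion (up positive, ground at y = 0): 4.900 t² − (3.014) t − 67.8 = 0, so t = (3.014 + √(3.014² + 2·9.80·67.8)) / 9.80 = (3.014 + 36.58) / 9.80 = 4.040 s.

4.04 s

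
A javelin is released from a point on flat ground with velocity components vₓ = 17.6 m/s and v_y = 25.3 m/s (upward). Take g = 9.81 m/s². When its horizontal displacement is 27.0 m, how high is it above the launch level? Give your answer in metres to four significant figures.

27.27 m

Time to reach x = 27.0 m: t = x/vₓ = 27.0/17.60 = 1.534 s.
Height: y = v_y0 t − ½ g t² = 25.30 × 1.534 − 4.905 × 1.534² = 38.81 − 11.54 = 27.27 m.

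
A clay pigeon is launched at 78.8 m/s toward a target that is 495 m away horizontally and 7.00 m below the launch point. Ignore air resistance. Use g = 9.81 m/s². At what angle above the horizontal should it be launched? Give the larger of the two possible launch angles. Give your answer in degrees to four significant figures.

64.52°

Trajectory: y = x tanθ − g x² (1 + tan²θ)/(2v₀²). With x = 495, y = −7.00, v₀ = 78.8, g = 9.81:
193.6 tan²θ − 495 tanθ + (186.6) = 0.
tanθ = [495 ± √(495² − 4 × 193.6 × (186.6))] / (2 × 193.6) = (495 ± 317.2) / 387.1, giving tanθ = 0.4594 or 2.098.
θ = 24.67° or 64.52°; the larger is 64.52°.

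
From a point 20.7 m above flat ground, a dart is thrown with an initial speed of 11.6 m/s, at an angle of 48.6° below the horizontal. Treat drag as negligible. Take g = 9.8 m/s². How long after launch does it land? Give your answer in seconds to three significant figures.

Resolve: vₓ = 11.60 cos 48.6° = 7.671 m/s and v_y0 = −8.701 m/s (downward).
The projectile lands when y = 20.7 + (−8.701) t − ½·9.80·t² = 0. Positive root: t = (−8.701 + √(8.701² + 2·9.80·20.7)) / 9.80 = (−8.701 + 21.94) / 9.80 = 1.351 s.

1.35 s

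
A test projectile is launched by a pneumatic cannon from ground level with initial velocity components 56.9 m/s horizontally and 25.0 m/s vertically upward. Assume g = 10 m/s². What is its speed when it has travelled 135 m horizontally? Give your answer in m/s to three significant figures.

56.9 m/s

At x = 135 m, t = x/vₓ = 135/56.90 = 2.373 s.
Vertical velocity there: v_y = v_y0 − g t = 25.00 − 10.0 × 2.373 = 1.274 m/s.
Speed: √(vₓ² + v_y²) = √(56.90² + 1.274²) = 56.91 m/s.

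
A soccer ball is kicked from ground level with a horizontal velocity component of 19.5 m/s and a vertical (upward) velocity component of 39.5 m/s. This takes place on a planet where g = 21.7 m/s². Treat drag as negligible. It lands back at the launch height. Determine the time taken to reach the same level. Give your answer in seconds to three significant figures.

3.64 s

Time of flight on level ground: T = 2 v_y0 / g = 2 × 39.50 / 21.7 = 3.641 s.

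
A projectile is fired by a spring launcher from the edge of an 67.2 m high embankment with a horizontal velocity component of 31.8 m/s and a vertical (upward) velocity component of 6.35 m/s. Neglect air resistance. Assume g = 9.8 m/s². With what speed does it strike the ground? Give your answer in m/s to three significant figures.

48.7 m/s

Vertical motion (up positive, ground at y = 0): 4.900 t² − (6.350) t − 67.2 = 0, so t = (6.350 + √(6.350² + 2·9.80·67.2)) / 9.80 = (6.350 + 36.84) / 9.80 = 4.407 s.
Vertical velocity at impact: v_y = v_y0 − g t = 6.350 − 9.80 × 4.407 = −36.84 m/s.
Speed: |v| = √(vₓ² + v_y²) = √(31.80² + 36.84²) = 48.67 m/s.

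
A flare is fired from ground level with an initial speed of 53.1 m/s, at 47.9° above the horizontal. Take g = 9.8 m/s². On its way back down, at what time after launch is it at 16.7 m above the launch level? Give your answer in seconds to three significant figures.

7.59 s

vₓ = 53.10 cos 47.9° = 35.60 m/s; v_y0 = 53.10 sin 47.9° = 39.40 m/s.
Set y = v_y0 t − ½ g t² = 16.7: 4.900 t² − 39.40 t + 16.7 = 0.
t = [39.40 ± √(39.40² − 2·9.80·16.7)] / 9.80 = (39.40 ± 35.00) / 9.80, so t = 0.4489 s or t = 7.592 s.
The descending-branch root is 7.592 s.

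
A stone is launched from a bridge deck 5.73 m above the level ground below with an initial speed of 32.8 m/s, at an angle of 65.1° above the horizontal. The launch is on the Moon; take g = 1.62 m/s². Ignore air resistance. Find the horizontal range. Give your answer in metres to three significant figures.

Horizontal component vₓ = 32.80 cos 65.1° = 13.81 m/s; vertical v_y0 = 32.80 sin 65.1° = 29.75 m/s.
With up positive and y = 0 at the ground: y(t) = 5.73 + (29.75) t − 0.8100 t². Setting y = 0 and taking the positive root: t = [29.75 + √(29.75² + 2·1.62·5.73)] / 1.62 = (29.75 + 30.06) / 1.62 = 36.92 s.
Horizontal distance: R = vₓ t = 13.81 × 36.92 = 509.9 m.

510 m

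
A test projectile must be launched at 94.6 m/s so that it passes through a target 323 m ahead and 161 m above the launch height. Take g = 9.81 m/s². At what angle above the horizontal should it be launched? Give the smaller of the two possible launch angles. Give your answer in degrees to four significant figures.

Trajectory: y = x tanθ − g x² (1 + tan²θ)/(2v₀²). With x = 323, y = 161, v₀ = 94.6, g = 9.81:
57.18 tan²θ − 323 tanθ + (218.2) = 0.
tanθ = [323 ± √(323² − 4 × 57.18 × (218.2))] / (2 × 57.18) = (323 ± 233.3) / 114.4, giving tanθ = 0.7844 or 4.864.
θ = 38.11° or 78.38°; the smaller is 38.11°.

38.11°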